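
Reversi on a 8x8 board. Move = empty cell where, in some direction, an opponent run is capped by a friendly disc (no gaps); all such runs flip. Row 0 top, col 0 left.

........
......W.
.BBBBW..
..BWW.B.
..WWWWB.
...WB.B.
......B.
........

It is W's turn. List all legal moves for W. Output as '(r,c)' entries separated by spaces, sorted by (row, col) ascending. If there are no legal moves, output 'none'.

Answer: (1,0) (1,1) (1,2) (1,3) (1,4) (1,5) (2,0) (2,7) (3,1) (4,7) (5,5) (6,3) (6,4) (6,5) (6,7)

Derivation:
(1,0): flips 2 -> legal
(1,1): flips 1 -> legal
(1,2): flips 3 -> legal
(1,3): flips 1 -> legal
(1,4): flips 1 -> legal
(1,5): flips 1 -> legal
(2,0): flips 4 -> legal
(2,6): no bracket -> illegal
(2,7): flips 1 -> legal
(3,0): no bracket -> illegal
(3,1): flips 1 -> legal
(3,5): no bracket -> illegal
(3,7): no bracket -> illegal
(4,1): no bracket -> illegal
(4,7): flips 2 -> legal
(5,5): flips 1 -> legal
(5,7): no bracket -> illegal
(6,3): flips 1 -> legal
(6,4): flips 1 -> legal
(6,5): flips 1 -> legal
(6,7): flips 1 -> legal
(7,5): no bracket -> illegal
(7,6): no bracket -> illegal
(7,7): no bracket -> illegal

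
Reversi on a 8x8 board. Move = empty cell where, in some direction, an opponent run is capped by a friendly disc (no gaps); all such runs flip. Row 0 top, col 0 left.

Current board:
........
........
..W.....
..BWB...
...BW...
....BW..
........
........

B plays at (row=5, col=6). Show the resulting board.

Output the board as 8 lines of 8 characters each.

Answer: ........
........
..W.....
..BWB...
...BW...
....BBB.
........
........

Derivation:
Place B at (5,6); scan 8 dirs for brackets.
Dir NW: first cell '.' (not opp) -> no flip
Dir N: first cell '.' (not opp) -> no flip
Dir NE: first cell '.' (not opp) -> no flip
Dir W: opp run (5,5) capped by B -> flip
Dir E: first cell '.' (not opp) -> no flip
Dir SW: first cell '.' (not opp) -> no flip
Dir S: first cell '.' (not opp) -> no flip
Dir SE: first cell '.' (not opp) -> no flip
All flips: (5,5)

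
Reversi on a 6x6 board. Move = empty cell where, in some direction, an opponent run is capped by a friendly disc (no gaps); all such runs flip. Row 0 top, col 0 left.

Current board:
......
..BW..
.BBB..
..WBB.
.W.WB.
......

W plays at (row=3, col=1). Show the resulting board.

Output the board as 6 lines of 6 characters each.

Answer: ......
..BW..
.BWB..
.WWBB.
.W.WB.
......

Derivation:
Place W at (3,1); scan 8 dirs for brackets.
Dir NW: first cell '.' (not opp) -> no flip
Dir N: opp run (2,1), next='.' -> no flip
Dir NE: opp run (2,2) capped by W -> flip
Dir W: first cell '.' (not opp) -> no flip
Dir E: first cell 'W' (not opp) -> no flip
Dir SW: first cell '.' (not opp) -> no flip
Dir S: first cell 'W' (not opp) -> no flip
Dir SE: first cell '.' (not opp) -> no flip
All flips: (2,2)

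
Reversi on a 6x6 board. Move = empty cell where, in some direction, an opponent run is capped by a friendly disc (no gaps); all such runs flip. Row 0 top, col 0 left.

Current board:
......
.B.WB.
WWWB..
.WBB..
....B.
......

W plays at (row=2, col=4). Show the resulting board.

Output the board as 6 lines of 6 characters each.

Place W at (2,4); scan 8 dirs for brackets.
Dir NW: first cell 'W' (not opp) -> no flip
Dir N: opp run (1,4), next='.' -> no flip
Dir NE: first cell '.' (not opp) -> no flip
Dir W: opp run (2,3) capped by W -> flip
Dir E: first cell '.' (not opp) -> no flip
Dir SW: opp run (3,3), next='.' -> no flip
Dir S: first cell '.' (not opp) -> no flip
Dir SE: first cell '.' (not opp) -> no flip
All flips: (2,3)

Answer: ......
.B.WB.
WWWWW.
.WBB..
....B.
......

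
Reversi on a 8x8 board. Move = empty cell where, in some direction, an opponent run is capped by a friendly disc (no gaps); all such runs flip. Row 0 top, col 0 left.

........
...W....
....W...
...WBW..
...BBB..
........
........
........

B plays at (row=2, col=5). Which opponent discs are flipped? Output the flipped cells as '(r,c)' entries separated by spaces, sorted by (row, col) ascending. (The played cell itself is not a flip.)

Answer: (3,5)

Derivation:
Dir NW: first cell '.' (not opp) -> no flip
Dir N: first cell '.' (not opp) -> no flip
Dir NE: first cell '.' (not opp) -> no flip
Dir W: opp run (2,4), next='.' -> no flip
Dir E: first cell '.' (not opp) -> no flip
Dir SW: first cell 'B' (not opp) -> no flip
Dir S: opp run (3,5) capped by B -> flip
Dir SE: first cell '.' (not opp) -> no flip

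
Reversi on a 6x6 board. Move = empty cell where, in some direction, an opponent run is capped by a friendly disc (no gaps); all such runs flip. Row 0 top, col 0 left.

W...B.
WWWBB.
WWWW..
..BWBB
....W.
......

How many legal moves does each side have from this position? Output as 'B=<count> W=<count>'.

-- B to move --
(0,1): flips 2 -> legal
(0,2): flips 2 -> legal
(0,3): no bracket -> illegal
(2,4): no bracket -> illegal
(3,0): no bracket -> illegal
(3,1): flips 1 -> legal
(4,2): no bracket -> illegal
(4,3): flips 2 -> legal
(4,5): no bracket -> illegal
(5,3): flips 1 -> legal
(5,4): flips 1 -> legal
(5,5): no bracket -> illegal
B mobility = 6
-- W to move --
(0,2): no bracket -> illegal
(0,3): flips 1 -> legal
(0,5): flips 1 -> legal
(1,5): flips 2 -> legal
(2,4): flips 1 -> legal
(2,5): no bracket -> illegal
(3,1): flips 1 -> legal
(4,1): flips 1 -> legal
(4,2): flips 1 -> legal
(4,3): flips 1 -> legal
(4,5): flips 1 -> legal
W mobility = 9

Answer: B=6 W=9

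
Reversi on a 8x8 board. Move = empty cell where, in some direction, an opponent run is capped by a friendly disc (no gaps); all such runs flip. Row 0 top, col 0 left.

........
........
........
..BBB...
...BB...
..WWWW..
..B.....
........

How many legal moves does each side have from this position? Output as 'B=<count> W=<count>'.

-- B to move --
(4,1): no bracket -> illegal
(4,2): flips 1 -> legal
(4,5): no bracket -> illegal
(4,6): no bracket -> illegal
(5,1): no bracket -> illegal
(5,6): no bracket -> illegal
(6,1): flips 1 -> legal
(6,3): flips 1 -> legal
(6,4): flips 1 -> legal
(6,5): flips 1 -> legal
(6,6): flips 1 -> legal
B mobility = 6
-- W to move --
(2,1): flips 2 -> legal
(2,2): flips 2 -> legal
(2,3): flips 2 -> legal
(2,4): flips 2 -> legal
(2,5): flips 2 -> legal
(3,1): no bracket -> illegal
(3,5): flips 1 -> legal
(4,1): no bracket -> illegal
(4,2): no bracket -> illegal
(4,5): no bracket -> illegal
(5,1): no bracket -> illegal
(6,1): no bracket -> illegal
(6,3): no bracket -> illegal
(7,1): flips 1 -> legal
(7,2): flips 1 -> legal
(7,3): no bracket -> illegal
W mobility = 8

Answer: B=6 W=8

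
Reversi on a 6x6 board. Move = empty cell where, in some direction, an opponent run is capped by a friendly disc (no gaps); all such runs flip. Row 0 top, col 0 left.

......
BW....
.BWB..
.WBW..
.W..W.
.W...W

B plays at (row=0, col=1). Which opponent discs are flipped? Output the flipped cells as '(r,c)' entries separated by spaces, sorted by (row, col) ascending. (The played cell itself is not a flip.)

Dir NW: edge -> no flip
Dir N: edge -> no flip
Dir NE: edge -> no flip
Dir W: first cell '.' (not opp) -> no flip
Dir E: first cell '.' (not opp) -> no flip
Dir SW: first cell 'B' (not opp) -> no flip
Dir S: opp run (1,1) capped by B -> flip
Dir SE: first cell '.' (not opp) -> no flip

Answer: (1,1)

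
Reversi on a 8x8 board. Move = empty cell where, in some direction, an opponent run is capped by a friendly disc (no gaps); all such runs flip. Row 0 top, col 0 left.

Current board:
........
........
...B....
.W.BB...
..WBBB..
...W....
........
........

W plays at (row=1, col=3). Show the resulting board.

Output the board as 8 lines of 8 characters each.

Place W at (1,3); scan 8 dirs for brackets.
Dir NW: first cell '.' (not opp) -> no flip
Dir N: first cell '.' (not opp) -> no flip
Dir NE: first cell '.' (not opp) -> no flip
Dir W: first cell '.' (not opp) -> no flip
Dir E: first cell '.' (not opp) -> no flip
Dir SW: first cell '.' (not opp) -> no flip
Dir S: opp run (2,3) (3,3) (4,3) capped by W -> flip
Dir SE: first cell '.' (not opp) -> no flip
All flips: (2,3) (3,3) (4,3)

Answer: ........
...W....
...W....
.W.WB...
..WWBB..
...W....
........
........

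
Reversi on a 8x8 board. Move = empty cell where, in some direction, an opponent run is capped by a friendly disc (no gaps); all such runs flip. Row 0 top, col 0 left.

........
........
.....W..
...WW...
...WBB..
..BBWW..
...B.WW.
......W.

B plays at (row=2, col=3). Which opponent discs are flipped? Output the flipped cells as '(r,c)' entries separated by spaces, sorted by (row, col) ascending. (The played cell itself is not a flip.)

Dir NW: first cell '.' (not opp) -> no flip
Dir N: first cell '.' (not opp) -> no flip
Dir NE: first cell '.' (not opp) -> no flip
Dir W: first cell '.' (not opp) -> no flip
Dir E: first cell '.' (not opp) -> no flip
Dir SW: first cell '.' (not opp) -> no flip
Dir S: opp run (3,3) (4,3) capped by B -> flip
Dir SE: opp run (3,4) capped by B -> flip

Answer: (3,3) (3,4) (4,3)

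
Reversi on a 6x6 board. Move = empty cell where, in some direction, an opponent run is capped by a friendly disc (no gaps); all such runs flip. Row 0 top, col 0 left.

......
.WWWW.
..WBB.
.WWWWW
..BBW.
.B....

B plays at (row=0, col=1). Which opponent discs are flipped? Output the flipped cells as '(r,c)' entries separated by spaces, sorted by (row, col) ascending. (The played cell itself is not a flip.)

Answer: (1,2)

Derivation:
Dir NW: edge -> no flip
Dir N: edge -> no flip
Dir NE: edge -> no flip
Dir W: first cell '.' (not opp) -> no flip
Dir E: first cell '.' (not opp) -> no flip
Dir SW: first cell '.' (not opp) -> no flip
Dir S: opp run (1,1), next='.' -> no flip
Dir SE: opp run (1,2) capped by B -> flip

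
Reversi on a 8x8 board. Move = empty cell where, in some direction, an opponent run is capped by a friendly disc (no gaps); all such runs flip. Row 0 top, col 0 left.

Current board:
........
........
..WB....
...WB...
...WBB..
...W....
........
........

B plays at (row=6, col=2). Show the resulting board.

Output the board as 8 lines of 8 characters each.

Answer: ........
........
..WB....
...WB...
...WBB..
...B....
..B.....
........

Derivation:
Place B at (6,2); scan 8 dirs for brackets.
Dir NW: first cell '.' (not opp) -> no flip
Dir N: first cell '.' (not opp) -> no flip
Dir NE: opp run (5,3) capped by B -> flip
Dir W: first cell '.' (not opp) -> no flip
Dir E: first cell '.' (not opp) -> no flip
Dir SW: first cell '.' (not opp) -> no flip
Dir S: first cell '.' (not opp) -> no flip
Dir SE: first cell '.' (not opp) -> no flip
All flips: (5,3)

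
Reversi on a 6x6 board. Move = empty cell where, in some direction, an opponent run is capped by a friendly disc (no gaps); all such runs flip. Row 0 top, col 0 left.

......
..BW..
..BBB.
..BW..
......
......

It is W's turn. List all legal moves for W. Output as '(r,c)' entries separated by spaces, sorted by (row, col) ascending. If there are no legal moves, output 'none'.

Answer: (1,1) (1,5) (3,1) (3,5)

Derivation:
(0,1): no bracket -> illegal
(0,2): no bracket -> illegal
(0,3): no bracket -> illegal
(1,1): flips 2 -> legal
(1,4): no bracket -> illegal
(1,5): flips 1 -> legal
(2,1): no bracket -> illegal
(2,5): no bracket -> illegal
(3,1): flips 2 -> legal
(3,4): no bracket -> illegal
(3,5): flips 1 -> legal
(4,1): no bracket -> illegal
(4,2): no bracket -> illegal
(4,3): no bracket -> illegal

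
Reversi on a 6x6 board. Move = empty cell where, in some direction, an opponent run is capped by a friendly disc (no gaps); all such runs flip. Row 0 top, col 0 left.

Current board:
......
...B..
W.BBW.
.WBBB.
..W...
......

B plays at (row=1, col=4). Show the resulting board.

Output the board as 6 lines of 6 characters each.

Place B at (1,4); scan 8 dirs for brackets.
Dir NW: first cell '.' (not opp) -> no flip
Dir N: first cell '.' (not opp) -> no flip
Dir NE: first cell '.' (not opp) -> no flip
Dir W: first cell 'B' (not opp) -> no flip
Dir E: first cell '.' (not opp) -> no flip
Dir SW: first cell 'B' (not opp) -> no flip
Dir S: opp run (2,4) capped by B -> flip
Dir SE: first cell '.' (not opp) -> no flip
All flips: (2,4)

Answer: ......
...BB.
W.BBB.
.WBBB.
..W...
......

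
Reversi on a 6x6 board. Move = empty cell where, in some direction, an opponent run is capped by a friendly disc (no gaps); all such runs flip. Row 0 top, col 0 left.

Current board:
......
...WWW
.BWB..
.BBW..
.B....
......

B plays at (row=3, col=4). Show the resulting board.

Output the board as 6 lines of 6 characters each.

Answer: ......
...WWW
.BWB..
.BBBB.
.B....
......

Derivation:
Place B at (3,4); scan 8 dirs for brackets.
Dir NW: first cell 'B' (not opp) -> no flip
Dir N: first cell '.' (not opp) -> no flip
Dir NE: first cell '.' (not opp) -> no flip
Dir W: opp run (3,3) capped by B -> flip
Dir E: first cell '.' (not opp) -> no flip
Dir SW: first cell '.' (not opp) -> no flip
Dir S: first cell '.' (not opp) -> no flip
Dir SE: first cell '.' (not opp) -> no flip
All flips: (3,3)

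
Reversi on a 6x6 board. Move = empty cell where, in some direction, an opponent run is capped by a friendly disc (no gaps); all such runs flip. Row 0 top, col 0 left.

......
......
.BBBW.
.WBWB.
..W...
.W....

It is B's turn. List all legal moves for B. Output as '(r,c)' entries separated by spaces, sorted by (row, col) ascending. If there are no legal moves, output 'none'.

Answer: (1,4) (2,5) (3,0) (4,0) (4,1) (4,3) (4,4) (5,2)

Derivation:
(1,3): no bracket -> illegal
(1,4): flips 1 -> legal
(1,5): no bracket -> illegal
(2,0): no bracket -> illegal
(2,5): flips 1 -> legal
(3,0): flips 1 -> legal
(3,5): no bracket -> illegal
(4,0): flips 1 -> legal
(4,1): flips 1 -> legal
(4,3): flips 1 -> legal
(4,4): flips 1 -> legal
(5,0): no bracket -> illegal
(5,2): flips 1 -> legal
(5,3): no bracket -> illegal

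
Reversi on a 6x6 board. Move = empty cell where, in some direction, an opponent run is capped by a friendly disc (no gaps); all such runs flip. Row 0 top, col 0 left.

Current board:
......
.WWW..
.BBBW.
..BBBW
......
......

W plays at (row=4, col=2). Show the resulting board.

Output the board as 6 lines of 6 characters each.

Place W at (4,2); scan 8 dirs for brackets.
Dir NW: first cell '.' (not opp) -> no flip
Dir N: opp run (3,2) (2,2) capped by W -> flip
Dir NE: opp run (3,3) capped by W -> flip
Dir W: first cell '.' (not opp) -> no flip
Dir E: first cell '.' (not opp) -> no flip
Dir SW: first cell '.' (not opp) -> no flip
Dir S: first cell '.' (not opp) -> no flip
Dir SE: first cell '.' (not opp) -> no flip
All flips: (2,2) (3,2) (3,3)

Answer: ......
.WWW..
.BWBW.
..WWBW
..W...
......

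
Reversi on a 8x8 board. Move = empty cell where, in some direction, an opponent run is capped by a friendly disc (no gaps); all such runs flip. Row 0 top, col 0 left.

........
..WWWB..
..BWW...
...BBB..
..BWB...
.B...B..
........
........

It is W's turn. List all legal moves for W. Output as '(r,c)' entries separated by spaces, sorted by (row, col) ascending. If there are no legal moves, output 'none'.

(0,4): no bracket -> illegal
(0,5): no bracket -> illegal
(0,6): flips 1 -> legal
(1,1): no bracket -> illegal
(1,6): flips 1 -> legal
(2,1): flips 1 -> legal
(2,5): flips 1 -> legal
(2,6): no bracket -> illegal
(3,1): flips 1 -> legal
(3,2): flips 1 -> legal
(3,6): no bracket -> illegal
(4,0): no bracket -> illegal
(4,1): flips 1 -> legal
(4,5): flips 2 -> legal
(4,6): flips 1 -> legal
(5,0): no bracket -> illegal
(5,2): no bracket -> illegal
(5,3): no bracket -> illegal
(5,4): flips 2 -> legal
(5,6): no bracket -> illegal
(6,0): flips 3 -> legal
(6,1): no bracket -> illegal
(6,2): no bracket -> illegal
(6,4): no bracket -> illegal
(6,5): no bracket -> illegal
(6,6): no bracket -> illegal

Answer: (0,6) (1,6) (2,1) (2,5) (3,1) (3,2) (4,1) (4,5) (4,6) (5,4) (6,0)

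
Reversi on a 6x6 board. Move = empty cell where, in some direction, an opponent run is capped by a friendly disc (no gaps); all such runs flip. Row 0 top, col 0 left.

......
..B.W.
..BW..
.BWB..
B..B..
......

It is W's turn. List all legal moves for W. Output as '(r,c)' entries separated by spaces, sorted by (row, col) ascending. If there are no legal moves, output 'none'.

(0,1): flips 1 -> legal
(0,2): flips 2 -> legal
(0,3): no bracket -> illegal
(1,1): no bracket -> illegal
(1,3): no bracket -> illegal
(2,0): no bracket -> illegal
(2,1): flips 1 -> legal
(2,4): no bracket -> illegal
(3,0): flips 1 -> legal
(3,4): flips 1 -> legal
(4,1): no bracket -> illegal
(4,2): no bracket -> illegal
(4,4): no bracket -> illegal
(5,0): no bracket -> illegal
(5,1): no bracket -> illegal
(5,2): no bracket -> illegal
(5,3): flips 2 -> legal
(5,4): flips 1 -> legal

Answer: (0,1) (0,2) (2,1) (3,0) (3,4) (5,3) (5,4)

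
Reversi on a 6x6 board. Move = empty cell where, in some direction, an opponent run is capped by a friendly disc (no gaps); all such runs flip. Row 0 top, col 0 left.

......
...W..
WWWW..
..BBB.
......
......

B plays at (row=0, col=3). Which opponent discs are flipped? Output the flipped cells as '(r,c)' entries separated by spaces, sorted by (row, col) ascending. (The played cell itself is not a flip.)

Dir NW: edge -> no flip
Dir N: edge -> no flip
Dir NE: edge -> no flip
Dir W: first cell '.' (not opp) -> no flip
Dir E: first cell '.' (not opp) -> no flip
Dir SW: first cell '.' (not opp) -> no flip
Dir S: opp run (1,3) (2,3) capped by B -> flip
Dir SE: first cell '.' (not opp) -> no flip

Answer: (1,3) (2,3)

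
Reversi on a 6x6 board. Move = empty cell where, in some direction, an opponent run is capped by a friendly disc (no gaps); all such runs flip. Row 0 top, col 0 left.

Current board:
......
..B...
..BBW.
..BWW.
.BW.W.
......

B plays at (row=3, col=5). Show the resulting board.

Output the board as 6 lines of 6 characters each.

Answer: ......
..B...
..BBW.
..BBBB
.BW.W.
......

Derivation:
Place B at (3,5); scan 8 dirs for brackets.
Dir NW: opp run (2,4), next='.' -> no flip
Dir N: first cell '.' (not opp) -> no flip
Dir NE: edge -> no flip
Dir W: opp run (3,4) (3,3) capped by B -> flip
Dir E: edge -> no flip
Dir SW: opp run (4,4), next='.' -> no flip
Dir S: first cell '.' (not opp) -> no flip
Dir SE: edge -> no flip
All flips: (3,3) (3,4)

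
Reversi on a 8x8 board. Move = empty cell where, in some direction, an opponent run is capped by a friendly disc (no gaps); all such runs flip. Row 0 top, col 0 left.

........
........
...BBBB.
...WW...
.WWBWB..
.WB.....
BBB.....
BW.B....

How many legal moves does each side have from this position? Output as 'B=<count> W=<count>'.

Answer: B=7 W=10

Derivation:
-- B to move --
(2,2): no bracket -> illegal
(3,0): flips 1 -> legal
(3,1): flips 2 -> legal
(3,2): flips 1 -> legal
(3,5): no bracket -> illegal
(4,0): flips 3 -> legal
(5,0): flips 1 -> legal
(5,3): no bracket -> illegal
(5,4): flips 2 -> legal
(5,5): no bracket -> illegal
(7,2): flips 1 -> legal
B mobility = 7
-- W to move --
(1,2): flips 1 -> legal
(1,3): flips 1 -> legal
(1,4): flips 1 -> legal
(1,5): flips 1 -> legal
(1,6): flips 1 -> legal
(1,7): no bracket -> illegal
(2,2): no bracket -> illegal
(2,7): no bracket -> illegal
(3,2): no bracket -> illegal
(3,5): no bracket -> illegal
(3,6): no bracket -> illegal
(3,7): no bracket -> illegal
(4,6): flips 1 -> legal
(5,0): no bracket -> illegal
(5,3): flips 3 -> legal
(5,4): no bracket -> illegal
(5,5): no bracket -> illegal
(5,6): flips 1 -> legal
(6,3): flips 1 -> legal
(6,4): no bracket -> illegal
(7,2): flips 2 -> legal
(7,4): no bracket -> illegal
W mobility = 10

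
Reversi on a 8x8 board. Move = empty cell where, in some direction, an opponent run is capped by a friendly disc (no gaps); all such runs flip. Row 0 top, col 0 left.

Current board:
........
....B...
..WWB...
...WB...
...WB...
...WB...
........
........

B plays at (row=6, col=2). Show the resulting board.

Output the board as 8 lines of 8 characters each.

Answer: ........
....B...
..WWB...
...WB...
...WB...
...BB...
..B.....
........

Derivation:
Place B at (6,2); scan 8 dirs for brackets.
Dir NW: first cell '.' (not opp) -> no flip
Dir N: first cell '.' (not opp) -> no flip
Dir NE: opp run (5,3) capped by B -> flip
Dir W: first cell '.' (not opp) -> no flip
Dir E: first cell '.' (not opp) -> no flip
Dir SW: first cell '.' (not opp) -> no flip
Dir S: first cell '.' (not opp) -> no flip
Dir SE: first cell '.' (not opp) -> no flip
All flips: (5,3)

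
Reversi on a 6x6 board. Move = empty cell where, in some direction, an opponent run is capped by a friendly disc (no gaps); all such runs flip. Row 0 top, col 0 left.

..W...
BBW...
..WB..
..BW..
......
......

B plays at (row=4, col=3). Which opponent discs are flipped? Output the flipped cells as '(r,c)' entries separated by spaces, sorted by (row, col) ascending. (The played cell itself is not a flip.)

Dir NW: first cell 'B' (not opp) -> no flip
Dir N: opp run (3,3) capped by B -> flip
Dir NE: first cell '.' (not opp) -> no flip
Dir W: first cell '.' (not opp) -> no flip
Dir E: first cell '.' (not opp) -> no flip
Dir SW: first cell '.' (not opp) -> no flip
Dir S: first cell '.' (not opp) -> no flip
Dir SE: first cell '.' (not opp) -> no flip

Answer: (3,3)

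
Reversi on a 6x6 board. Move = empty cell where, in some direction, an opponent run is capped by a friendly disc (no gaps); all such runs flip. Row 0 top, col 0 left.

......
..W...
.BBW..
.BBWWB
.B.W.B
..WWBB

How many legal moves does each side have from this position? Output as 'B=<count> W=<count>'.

Answer: B=7 W=6

Derivation:
-- B to move --
(0,1): flips 3 -> legal
(0,2): flips 1 -> legal
(0,3): flips 1 -> legal
(1,1): no bracket -> illegal
(1,3): no bracket -> illegal
(1,4): flips 1 -> legal
(2,4): flips 1 -> legal
(2,5): no bracket -> illegal
(4,2): no bracket -> illegal
(4,4): flips 1 -> legal
(5,1): flips 2 -> legal
B mobility = 7
-- W to move --
(1,0): flips 2 -> legal
(1,1): flips 1 -> legal
(1,3): no bracket -> illegal
(2,0): flips 2 -> legal
(2,4): no bracket -> illegal
(2,5): no bracket -> illegal
(3,0): flips 4 -> legal
(4,0): no bracket -> illegal
(4,2): flips 2 -> legal
(4,4): no bracket -> illegal
(5,0): flips 2 -> legal
(5,1): no bracket -> illegal
W mobility = 6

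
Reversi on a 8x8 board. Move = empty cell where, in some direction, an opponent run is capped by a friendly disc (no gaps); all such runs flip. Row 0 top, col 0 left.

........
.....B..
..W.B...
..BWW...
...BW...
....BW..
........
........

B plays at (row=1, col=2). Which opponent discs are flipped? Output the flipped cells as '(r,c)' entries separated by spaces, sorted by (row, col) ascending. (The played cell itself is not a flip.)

Answer: (2,2)

Derivation:
Dir NW: first cell '.' (not opp) -> no flip
Dir N: first cell '.' (not opp) -> no flip
Dir NE: first cell '.' (not opp) -> no flip
Dir W: first cell '.' (not opp) -> no flip
Dir E: first cell '.' (not opp) -> no flip
Dir SW: first cell '.' (not opp) -> no flip
Dir S: opp run (2,2) capped by B -> flip
Dir SE: first cell '.' (not opp) -> no flip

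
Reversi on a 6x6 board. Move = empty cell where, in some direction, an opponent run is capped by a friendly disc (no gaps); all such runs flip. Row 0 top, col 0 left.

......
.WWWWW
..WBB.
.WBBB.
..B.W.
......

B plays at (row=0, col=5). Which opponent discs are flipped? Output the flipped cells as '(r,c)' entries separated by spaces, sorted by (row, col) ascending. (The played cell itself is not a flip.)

Dir NW: edge -> no flip
Dir N: edge -> no flip
Dir NE: edge -> no flip
Dir W: first cell '.' (not opp) -> no flip
Dir E: edge -> no flip
Dir SW: opp run (1,4) capped by B -> flip
Dir S: opp run (1,5), next='.' -> no flip
Dir SE: edge -> no flip

Answer: (1,4)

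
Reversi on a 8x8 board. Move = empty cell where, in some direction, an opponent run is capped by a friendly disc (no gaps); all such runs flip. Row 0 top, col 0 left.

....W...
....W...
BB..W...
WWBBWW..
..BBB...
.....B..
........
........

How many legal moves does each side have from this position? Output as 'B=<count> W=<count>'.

Answer: B=6 W=7

Derivation:
-- B to move --
(0,3): no bracket -> illegal
(0,5): no bracket -> illegal
(1,3): no bracket -> illegal
(1,5): flips 1 -> legal
(2,2): no bracket -> illegal
(2,3): no bracket -> illegal
(2,5): flips 1 -> legal
(2,6): flips 1 -> legal
(3,6): flips 2 -> legal
(4,0): flips 1 -> legal
(4,1): flips 1 -> legal
(4,5): no bracket -> illegal
(4,6): no bracket -> illegal
B mobility = 6
-- W to move --
(1,0): flips 1 -> legal
(1,1): flips 1 -> legal
(1,2): flips 1 -> legal
(2,2): no bracket -> illegal
(2,3): no bracket -> illegal
(4,1): no bracket -> illegal
(4,5): no bracket -> illegal
(4,6): no bracket -> illegal
(5,1): flips 2 -> legal
(5,2): flips 1 -> legal
(5,3): flips 2 -> legal
(5,4): flips 1 -> legal
(5,6): no bracket -> illegal
(6,4): no bracket -> illegal
(6,5): no bracket -> illegal
(6,6): no bracket -> illegal
W mobility = 7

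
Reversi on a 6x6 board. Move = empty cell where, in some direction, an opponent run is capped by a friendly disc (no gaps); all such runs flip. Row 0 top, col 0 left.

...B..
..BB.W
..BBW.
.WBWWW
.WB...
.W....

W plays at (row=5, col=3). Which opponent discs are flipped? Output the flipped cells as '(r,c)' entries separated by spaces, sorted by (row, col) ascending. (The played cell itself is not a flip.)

Dir NW: opp run (4,2) capped by W -> flip
Dir N: first cell '.' (not opp) -> no flip
Dir NE: first cell '.' (not opp) -> no flip
Dir W: first cell '.' (not opp) -> no flip
Dir E: first cell '.' (not opp) -> no flip
Dir SW: edge -> no flip
Dir S: edge -> no flip
Dir SE: edge -> no flip

Answer: (4,2)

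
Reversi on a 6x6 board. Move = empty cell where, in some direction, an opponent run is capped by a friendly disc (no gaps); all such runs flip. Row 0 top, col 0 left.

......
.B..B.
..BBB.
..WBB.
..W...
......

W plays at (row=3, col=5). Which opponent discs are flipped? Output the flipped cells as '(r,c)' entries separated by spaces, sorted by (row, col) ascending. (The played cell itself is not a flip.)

Answer: (3,3) (3,4)

Derivation:
Dir NW: opp run (2,4), next='.' -> no flip
Dir N: first cell '.' (not opp) -> no flip
Dir NE: edge -> no flip
Dir W: opp run (3,4) (3,3) capped by W -> flip
Dir E: edge -> no flip
Dir SW: first cell '.' (not opp) -> no flip
Dir S: first cell '.' (not opp) -> no flip
Dir SE: edge -> no flip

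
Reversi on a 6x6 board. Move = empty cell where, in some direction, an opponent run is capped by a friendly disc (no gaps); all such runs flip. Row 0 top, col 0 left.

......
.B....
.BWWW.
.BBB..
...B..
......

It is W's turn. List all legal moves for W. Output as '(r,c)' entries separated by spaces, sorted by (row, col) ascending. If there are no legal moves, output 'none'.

(0,0): flips 1 -> legal
(0,1): no bracket -> illegal
(0,2): no bracket -> illegal
(1,0): no bracket -> illegal
(1,2): no bracket -> illegal
(2,0): flips 1 -> legal
(3,0): no bracket -> illegal
(3,4): no bracket -> illegal
(4,0): flips 1 -> legal
(4,1): flips 1 -> legal
(4,2): flips 2 -> legal
(4,4): flips 1 -> legal
(5,2): no bracket -> illegal
(5,3): flips 2 -> legal
(5,4): no bracket -> illegal

Answer: (0,0) (2,0) (4,0) (4,1) (4,2) (4,4) (5,3)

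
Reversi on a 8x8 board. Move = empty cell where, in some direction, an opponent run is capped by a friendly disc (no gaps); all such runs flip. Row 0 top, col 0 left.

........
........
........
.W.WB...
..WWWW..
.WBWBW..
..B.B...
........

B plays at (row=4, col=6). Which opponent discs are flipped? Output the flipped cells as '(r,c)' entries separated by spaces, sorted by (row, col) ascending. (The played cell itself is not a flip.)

Dir NW: first cell '.' (not opp) -> no flip
Dir N: first cell '.' (not opp) -> no flip
Dir NE: first cell '.' (not opp) -> no flip
Dir W: opp run (4,5) (4,4) (4,3) (4,2), next='.' -> no flip
Dir E: first cell '.' (not opp) -> no flip
Dir SW: opp run (5,5) capped by B -> flip
Dir S: first cell '.' (not opp) -> no flip
Dir SE: first cell '.' (not opp) -> no flip

Answer: (5,5)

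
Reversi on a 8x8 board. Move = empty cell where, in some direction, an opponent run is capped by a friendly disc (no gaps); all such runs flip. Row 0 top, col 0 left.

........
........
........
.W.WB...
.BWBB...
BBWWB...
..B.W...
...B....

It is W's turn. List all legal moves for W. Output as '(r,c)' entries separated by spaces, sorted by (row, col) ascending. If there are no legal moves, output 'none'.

(2,3): no bracket -> illegal
(2,4): flips 3 -> legal
(2,5): flips 2 -> legal
(3,0): flips 1 -> legal
(3,2): no bracket -> illegal
(3,5): flips 2 -> legal
(4,0): flips 1 -> legal
(4,5): flips 2 -> legal
(5,5): flips 2 -> legal
(6,0): flips 1 -> legal
(6,1): flips 2 -> legal
(6,3): no bracket -> illegal
(6,5): no bracket -> illegal
(7,1): flips 1 -> legal
(7,2): flips 1 -> legal
(7,4): no bracket -> illegal

Answer: (2,4) (2,5) (3,0) (3,5) (4,0) (4,5) (5,5) (6,0) (6,1) (7,1) (7,2)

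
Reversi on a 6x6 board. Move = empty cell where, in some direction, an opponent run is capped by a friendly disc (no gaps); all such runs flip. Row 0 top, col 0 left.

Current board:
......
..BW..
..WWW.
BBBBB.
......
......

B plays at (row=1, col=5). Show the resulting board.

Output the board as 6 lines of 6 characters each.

Place B at (1,5); scan 8 dirs for brackets.
Dir NW: first cell '.' (not opp) -> no flip
Dir N: first cell '.' (not opp) -> no flip
Dir NE: edge -> no flip
Dir W: first cell '.' (not opp) -> no flip
Dir E: edge -> no flip
Dir SW: opp run (2,4) capped by B -> flip
Dir S: first cell '.' (not opp) -> no flip
Dir SE: edge -> no flip
All flips: (2,4)

Answer: ......
..BW.B
..WWB.
BBBBB.
......
......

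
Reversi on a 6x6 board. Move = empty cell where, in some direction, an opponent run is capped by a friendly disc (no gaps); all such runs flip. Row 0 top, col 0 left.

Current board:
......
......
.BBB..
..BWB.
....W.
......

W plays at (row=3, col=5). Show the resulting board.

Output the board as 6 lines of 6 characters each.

Place W at (3,5); scan 8 dirs for brackets.
Dir NW: first cell '.' (not opp) -> no flip
Dir N: first cell '.' (not opp) -> no flip
Dir NE: edge -> no flip
Dir W: opp run (3,4) capped by W -> flip
Dir E: edge -> no flip
Dir SW: first cell 'W' (not opp) -> no flip
Dir S: first cell '.' (not opp) -> no flip
Dir SE: edge -> no flip
All flips: (3,4)

Answer: ......
......
.BBB..
..BWWW
....W.
......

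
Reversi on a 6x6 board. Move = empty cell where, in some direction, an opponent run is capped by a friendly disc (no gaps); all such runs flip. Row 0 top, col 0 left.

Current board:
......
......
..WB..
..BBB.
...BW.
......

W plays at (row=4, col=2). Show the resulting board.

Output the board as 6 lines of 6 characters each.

Answer: ......
......
..WB..
..WBB.
..WWW.
......

Derivation:
Place W at (4,2); scan 8 dirs for brackets.
Dir NW: first cell '.' (not opp) -> no flip
Dir N: opp run (3,2) capped by W -> flip
Dir NE: opp run (3,3), next='.' -> no flip
Dir W: first cell '.' (not opp) -> no flip
Dir E: opp run (4,3) capped by W -> flip
Dir SW: first cell '.' (not opp) -> no flip
Dir S: first cell '.' (not opp) -> no flip
Dir SE: first cell '.' (not opp) -> no flip
All flips: (3,2) (4,3)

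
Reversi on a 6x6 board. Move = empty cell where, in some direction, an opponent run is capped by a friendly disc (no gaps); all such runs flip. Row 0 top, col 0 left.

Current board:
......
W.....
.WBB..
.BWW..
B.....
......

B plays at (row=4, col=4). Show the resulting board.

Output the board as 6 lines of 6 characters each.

Place B at (4,4); scan 8 dirs for brackets.
Dir NW: opp run (3,3) capped by B -> flip
Dir N: first cell '.' (not opp) -> no flip
Dir NE: first cell '.' (not opp) -> no flip
Dir W: first cell '.' (not opp) -> no flip
Dir E: first cell '.' (not opp) -> no flip
Dir SW: first cell '.' (not opp) -> no flip
Dir S: first cell '.' (not opp) -> no flip
Dir SE: first cell '.' (not opp) -> no flip
All flips: (3,3)

Answer: ......
W.....
.WBB..
.BWB..
B...B.
......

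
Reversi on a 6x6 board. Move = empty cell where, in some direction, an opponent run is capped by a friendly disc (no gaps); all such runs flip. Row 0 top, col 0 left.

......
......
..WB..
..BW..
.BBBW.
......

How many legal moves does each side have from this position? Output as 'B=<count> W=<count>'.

Answer: B=5 W=7

Derivation:
-- B to move --
(1,1): no bracket -> illegal
(1,2): flips 1 -> legal
(1,3): no bracket -> illegal
(2,1): flips 1 -> legal
(2,4): flips 1 -> legal
(3,1): no bracket -> illegal
(3,4): flips 1 -> legal
(3,5): no bracket -> illegal
(4,5): flips 1 -> legal
(5,3): no bracket -> illegal
(5,4): no bracket -> illegal
(5,5): no bracket -> illegal
B mobility = 5
-- W to move --
(1,2): no bracket -> illegal
(1,3): flips 1 -> legal
(1,4): no bracket -> illegal
(2,1): no bracket -> illegal
(2,4): flips 1 -> legal
(3,0): no bracket -> illegal
(3,1): flips 1 -> legal
(3,4): no bracket -> illegal
(4,0): flips 3 -> legal
(5,0): no bracket -> illegal
(5,1): flips 1 -> legal
(5,2): flips 2 -> legal
(5,3): flips 1 -> legal
(5,4): no bracket -> illegal
W mobility = 7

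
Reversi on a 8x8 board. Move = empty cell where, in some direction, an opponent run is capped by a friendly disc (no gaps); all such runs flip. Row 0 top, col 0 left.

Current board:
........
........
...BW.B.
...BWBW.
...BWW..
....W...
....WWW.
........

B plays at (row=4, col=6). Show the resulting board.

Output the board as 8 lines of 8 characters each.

Place B at (4,6); scan 8 dirs for brackets.
Dir NW: first cell 'B' (not opp) -> no flip
Dir N: opp run (3,6) capped by B -> flip
Dir NE: first cell '.' (not opp) -> no flip
Dir W: opp run (4,5) (4,4) capped by B -> flip
Dir E: first cell '.' (not opp) -> no flip
Dir SW: first cell '.' (not opp) -> no flip
Dir S: first cell '.' (not opp) -> no flip
Dir SE: first cell '.' (not opp) -> no flip
All flips: (3,6) (4,4) (4,5)

Answer: ........
........
...BW.B.
...BWBB.
...BBBB.
....W...
....WWW.
........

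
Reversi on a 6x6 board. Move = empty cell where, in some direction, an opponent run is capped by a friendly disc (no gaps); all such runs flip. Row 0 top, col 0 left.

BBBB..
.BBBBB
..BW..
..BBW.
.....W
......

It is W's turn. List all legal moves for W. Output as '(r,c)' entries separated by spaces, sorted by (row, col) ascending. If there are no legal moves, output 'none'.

Answer: (0,5) (2,1) (3,1) (4,1) (4,3)

Derivation:
(0,4): no bracket -> illegal
(0,5): flips 1 -> legal
(1,0): no bracket -> illegal
(2,0): no bracket -> illegal
(2,1): flips 1 -> legal
(2,4): no bracket -> illegal
(2,5): no bracket -> illegal
(3,1): flips 2 -> legal
(4,1): flips 1 -> legal
(4,2): no bracket -> illegal
(4,3): flips 1 -> legal
(4,4): no bracket -> illegal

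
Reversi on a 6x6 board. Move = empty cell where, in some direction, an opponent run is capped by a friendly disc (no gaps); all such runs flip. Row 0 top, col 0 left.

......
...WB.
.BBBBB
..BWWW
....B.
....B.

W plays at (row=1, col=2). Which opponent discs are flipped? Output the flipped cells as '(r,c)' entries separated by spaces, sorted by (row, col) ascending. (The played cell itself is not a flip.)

Dir NW: first cell '.' (not opp) -> no flip
Dir N: first cell '.' (not opp) -> no flip
Dir NE: first cell '.' (not opp) -> no flip
Dir W: first cell '.' (not opp) -> no flip
Dir E: first cell 'W' (not opp) -> no flip
Dir SW: opp run (2,1), next='.' -> no flip
Dir S: opp run (2,2) (3,2), next='.' -> no flip
Dir SE: opp run (2,3) capped by W -> flip

Answer: (2,3)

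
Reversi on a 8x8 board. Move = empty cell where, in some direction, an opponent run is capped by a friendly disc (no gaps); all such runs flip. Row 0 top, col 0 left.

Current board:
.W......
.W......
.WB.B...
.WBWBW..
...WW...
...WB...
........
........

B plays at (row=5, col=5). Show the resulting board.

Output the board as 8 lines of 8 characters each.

Answer: .W......
.W......
.WB.B...
.WBBBW..
...WB...
...WBB..
........
........

Derivation:
Place B at (5,5); scan 8 dirs for brackets.
Dir NW: opp run (4,4) (3,3) capped by B -> flip
Dir N: first cell '.' (not opp) -> no flip
Dir NE: first cell '.' (not opp) -> no flip
Dir W: first cell 'B' (not opp) -> no flip
Dir E: first cell '.' (not opp) -> no flip
Dir SW: first cell '.' (not opp) -> no flip
Dir S: first cell '.' (not opp) -> no flip
Dir SE: first cell '.' (not opp) -> no flip
All flips: (3,3) (4,4)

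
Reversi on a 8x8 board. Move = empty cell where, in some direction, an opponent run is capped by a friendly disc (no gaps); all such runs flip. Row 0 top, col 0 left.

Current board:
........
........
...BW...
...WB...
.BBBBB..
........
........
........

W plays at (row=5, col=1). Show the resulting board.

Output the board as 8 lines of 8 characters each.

Place W at (5,1); scan 8 dirs for brackets.
Dir NW: first cell '.' (not opp) -> no flip
Dir N: opp run (4,1), next='.' -> no flip
Dir NE: opp run (4,2) capped by W -> flip
Dir W: first cell '.' (not opp) -> no flip
Dir E: first cell '.' (not opp) -> no flip
Dir SW: first cell '.' (not opp) -> no flip
Dir S: first cell '.' (not opp) -> no flip
Dir SE: first cell '.' (not opp) -> no flip
All flips: (4,2)

Answer: ........
........
...BW...
...WB...
.BWBBB..
.W......
........
........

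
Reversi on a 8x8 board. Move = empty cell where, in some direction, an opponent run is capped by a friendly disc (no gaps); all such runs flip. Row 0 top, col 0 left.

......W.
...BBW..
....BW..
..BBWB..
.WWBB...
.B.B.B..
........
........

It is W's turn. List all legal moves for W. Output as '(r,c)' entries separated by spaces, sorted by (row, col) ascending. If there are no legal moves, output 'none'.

Answer: (0,3) (0,4) (1,2) (2,2) (2,3) (3,1) (3,6) (4,5) (5,2) (5,4) (6,0) (6,1) (6,4)

Derivation:
(0,2): no bracket -> illegal
(0,3): flips 1 -> legal
(0,4): flips 2 -> legal
(0,5): no bracket -> illegal
(1,2): flips 2 -> legal
(2,1): no bracket -> illegal
(2,2): flips 1 -> legal
(2,3): flips 2 -> legal
(2,6): no bracket -> illegal
(3,1): flips 2 -> legal
(3,6): flips 1 -> legal
(4,0): no bracket -> illegal
(4,5): flips 3 -> legal
(4,6): no bracket -> illegal
(5,0): no bracket -> illegal
(5,2): flips 1 -> legal
(5,4): flips 1 -> legal
(5,6): no bracket -> illegal
(6,0): flips 1 -> legal
(6,1): flips 1 -> legal
(6,2): no bracket -> illegal
(6,3): no bracket -> illegal
(6,4): flips 1 -> legal
(6,5): no bracket -> illegal
(6,6): no bracket -> illegal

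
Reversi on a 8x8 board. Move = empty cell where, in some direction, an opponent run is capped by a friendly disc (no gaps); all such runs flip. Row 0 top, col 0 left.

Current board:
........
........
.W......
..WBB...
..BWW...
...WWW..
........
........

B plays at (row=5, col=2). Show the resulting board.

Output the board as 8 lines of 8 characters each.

Place B at (5,2); scan 8 dirs for brackets.
Dir NW: first cell '.' (not opp) -> no flip
Dir N: first cell 'B' (not opp) -> no flip
Dir NE: opp run (4,3) capped by B -> flip
Dir W: first cell '.' (not opp) -> no flip
Dir E: opp run (5,3) (5,4) (5,5), next='.' -> no flip
Dir SW: first cell '.' (not opp) -> no flip
Dir S: first cell '.' (not opp) -> no flip
Dir SE: first cell '.' (not opp) -> no flip
All flips: (4,3)

Answer: ........
........
.W......
..WBB...
..BBW...
..BWWW..
........
........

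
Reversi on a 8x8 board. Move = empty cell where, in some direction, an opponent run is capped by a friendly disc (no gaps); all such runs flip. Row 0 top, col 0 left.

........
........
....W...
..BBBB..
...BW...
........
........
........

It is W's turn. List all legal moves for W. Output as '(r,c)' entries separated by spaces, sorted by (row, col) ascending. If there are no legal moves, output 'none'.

Answer: (2,2) (2,6) (4,2) (4,6)

Derivation:
(2,1): no bracket -> illegal
(2,2): flips 1 -> legal
(2,3): no bracket -> illegal
(2,5): no bracket -> illegal
(2,6): flips 1 -> legal
(3,1): no bracket -> illegal
(3,6): no bracket -> illegal
(4,1): no bracket -> illegal
(4,2): flips 2 -> legal
(4,5): no bracket -> illegal
(4,6): flips 1 -> legal
(5,2): no bracket -> illegal
(5,3): no bracket -> illegal
(5,4): no bracket -> illegal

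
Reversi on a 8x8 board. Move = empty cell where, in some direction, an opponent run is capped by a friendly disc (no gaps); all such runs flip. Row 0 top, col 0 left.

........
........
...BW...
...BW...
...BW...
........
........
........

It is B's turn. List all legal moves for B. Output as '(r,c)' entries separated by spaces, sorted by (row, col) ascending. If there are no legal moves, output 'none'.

(1,3): no bracket -> illegal
(1,4): no bracket -> illegal
(1,5): flips 1 -> legal
(2,5): flips 2 -> legal
(3,5): flips 1 -> legal
(4,5): flips 2 -> legal
(5,3): no bracket -> illegal
(5,4): no bracket -> illegal
(5,5): flips 1 -> legal

Answer: (1,5) (2,5) (3,5) (4,5) (5,5)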